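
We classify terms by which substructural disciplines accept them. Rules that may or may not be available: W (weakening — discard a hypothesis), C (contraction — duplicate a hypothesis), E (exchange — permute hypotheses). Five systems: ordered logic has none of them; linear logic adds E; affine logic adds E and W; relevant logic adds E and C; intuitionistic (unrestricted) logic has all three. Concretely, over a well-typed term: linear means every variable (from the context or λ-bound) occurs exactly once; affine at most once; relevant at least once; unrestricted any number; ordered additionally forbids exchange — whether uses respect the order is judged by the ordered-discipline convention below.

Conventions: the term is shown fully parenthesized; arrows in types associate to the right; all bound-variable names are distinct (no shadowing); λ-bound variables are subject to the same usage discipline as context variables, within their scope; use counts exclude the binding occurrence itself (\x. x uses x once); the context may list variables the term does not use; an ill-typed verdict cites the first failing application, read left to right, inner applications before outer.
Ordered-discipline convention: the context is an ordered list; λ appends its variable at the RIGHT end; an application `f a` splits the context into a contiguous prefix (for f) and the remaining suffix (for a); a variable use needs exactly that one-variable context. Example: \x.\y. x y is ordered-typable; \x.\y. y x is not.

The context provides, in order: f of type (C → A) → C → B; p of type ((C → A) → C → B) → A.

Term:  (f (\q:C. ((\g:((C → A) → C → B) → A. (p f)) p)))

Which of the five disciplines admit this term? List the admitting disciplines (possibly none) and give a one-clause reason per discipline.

admitted in: unrestricted
variable uses: f: 2×; p: 2×; q (bound): 0×; g (bound): 0×
order of uses: f, p, f, p
typing: well-typed — term : C → B
ordered: ✗, repeated use of f ×2, p ×2; q, g left unused
linear: ✗, repeated use of f ×2, p ×2; q, g left unused
affine: ✗, repeated use of f ×2, p ×2
relevant: ✗, q, g left unused
unrestricted: ✓, typability at C → B is all that's needed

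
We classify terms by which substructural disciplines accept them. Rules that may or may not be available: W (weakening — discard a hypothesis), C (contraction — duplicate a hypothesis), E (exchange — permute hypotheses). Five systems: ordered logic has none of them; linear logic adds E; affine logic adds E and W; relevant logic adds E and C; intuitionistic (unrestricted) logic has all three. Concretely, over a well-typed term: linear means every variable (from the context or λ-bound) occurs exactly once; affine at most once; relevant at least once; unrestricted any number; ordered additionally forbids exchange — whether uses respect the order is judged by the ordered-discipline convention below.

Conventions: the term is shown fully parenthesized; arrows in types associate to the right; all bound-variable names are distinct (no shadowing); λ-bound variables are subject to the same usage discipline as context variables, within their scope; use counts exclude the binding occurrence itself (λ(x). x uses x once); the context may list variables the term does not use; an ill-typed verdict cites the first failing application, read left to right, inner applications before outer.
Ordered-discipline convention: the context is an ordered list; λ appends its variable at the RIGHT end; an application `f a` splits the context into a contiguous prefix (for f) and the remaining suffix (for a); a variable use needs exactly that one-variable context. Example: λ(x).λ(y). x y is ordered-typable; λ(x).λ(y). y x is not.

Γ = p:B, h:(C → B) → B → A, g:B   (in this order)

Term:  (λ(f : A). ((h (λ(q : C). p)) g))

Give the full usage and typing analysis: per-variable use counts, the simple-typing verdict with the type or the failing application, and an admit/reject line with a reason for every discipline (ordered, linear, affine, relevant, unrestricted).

use counts: p: 1, h: 1, g: 1, f (bound): 0, q (bound): 0
uses in reading order: h, p, g
typing: ✓ — A → A
ordered: ✗, unused: f, q — weakening required
linear: ✗, unused: f, q — weakening required
affine: ✓, no duplicate uses among p, h, g, f, q
relevant: ✗, unused: f, q — weakening required
unrestricted: ✓, well-typed at A → A; no restrictions here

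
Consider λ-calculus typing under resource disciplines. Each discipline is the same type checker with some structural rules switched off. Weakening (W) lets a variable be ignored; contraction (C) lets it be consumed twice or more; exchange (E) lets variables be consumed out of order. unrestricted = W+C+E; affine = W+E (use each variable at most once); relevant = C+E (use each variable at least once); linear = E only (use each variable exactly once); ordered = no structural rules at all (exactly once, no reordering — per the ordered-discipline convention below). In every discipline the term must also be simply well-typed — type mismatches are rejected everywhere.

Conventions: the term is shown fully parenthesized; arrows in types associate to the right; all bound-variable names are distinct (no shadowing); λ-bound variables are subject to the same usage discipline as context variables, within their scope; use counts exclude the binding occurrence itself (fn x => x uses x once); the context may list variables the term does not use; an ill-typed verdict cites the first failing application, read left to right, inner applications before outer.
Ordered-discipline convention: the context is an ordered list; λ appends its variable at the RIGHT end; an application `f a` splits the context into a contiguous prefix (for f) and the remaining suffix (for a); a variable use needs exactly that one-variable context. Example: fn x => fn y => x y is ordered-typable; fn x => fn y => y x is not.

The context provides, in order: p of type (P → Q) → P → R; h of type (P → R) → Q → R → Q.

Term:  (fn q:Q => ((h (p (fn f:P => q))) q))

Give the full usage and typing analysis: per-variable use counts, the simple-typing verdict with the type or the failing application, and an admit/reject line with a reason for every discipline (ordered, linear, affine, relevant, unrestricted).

variable uses: p: 1×, h: 1×, q [bound]: 2×, f [bound]: 0×
left-to-right use order: h, p, q, q
typing: the term checks, with type Q → R → Q
ordered: ✗ — uses contraction: q ×2; unused: f — weakening required
linear: ✗ — uses contraction: q ×2; unused: f — weakening required
affine: ✗ — uses contraction: q ×2
relevant: ✗ — unused: f — weakening required
unrestricted: ✓ — well-typed at Q → R → Q; no restrictions here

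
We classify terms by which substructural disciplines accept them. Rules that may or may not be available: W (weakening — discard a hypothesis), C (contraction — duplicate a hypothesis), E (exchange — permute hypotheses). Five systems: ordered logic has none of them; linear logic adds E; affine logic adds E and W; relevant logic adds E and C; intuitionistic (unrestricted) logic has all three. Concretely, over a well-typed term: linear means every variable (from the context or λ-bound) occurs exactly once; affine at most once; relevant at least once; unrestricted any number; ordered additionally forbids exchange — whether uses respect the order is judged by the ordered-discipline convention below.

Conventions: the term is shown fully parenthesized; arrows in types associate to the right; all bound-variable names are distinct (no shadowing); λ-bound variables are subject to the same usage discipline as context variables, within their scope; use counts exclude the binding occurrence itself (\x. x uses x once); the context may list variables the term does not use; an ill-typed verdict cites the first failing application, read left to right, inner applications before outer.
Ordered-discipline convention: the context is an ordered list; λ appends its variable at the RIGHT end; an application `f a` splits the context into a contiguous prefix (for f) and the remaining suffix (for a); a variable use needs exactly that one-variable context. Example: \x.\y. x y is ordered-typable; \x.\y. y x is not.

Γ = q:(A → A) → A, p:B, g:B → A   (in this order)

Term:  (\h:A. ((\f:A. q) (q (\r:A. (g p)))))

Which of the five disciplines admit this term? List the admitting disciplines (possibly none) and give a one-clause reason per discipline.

admitted in: unrestricted
usage: q ×2; p ×1; g ×1; h [bound] ×0; f [bound] ×0; r [bound] ×0
left-to-right use order: q, q, g, p
typing: ✓ — A → (A → A) → A
ordered: ✗, repeated use of q ×2; unused: h, f, r — weakening required
linear: ✗, repeated use of q ×2; unused: h, f, r — weakening required
affine: ✗, repeated use of q ×2
relevant: ✗, unused: h, f, r — weakening required
unrestricted: ✓, type-checks (A → (A → A) → A) and nothing is barred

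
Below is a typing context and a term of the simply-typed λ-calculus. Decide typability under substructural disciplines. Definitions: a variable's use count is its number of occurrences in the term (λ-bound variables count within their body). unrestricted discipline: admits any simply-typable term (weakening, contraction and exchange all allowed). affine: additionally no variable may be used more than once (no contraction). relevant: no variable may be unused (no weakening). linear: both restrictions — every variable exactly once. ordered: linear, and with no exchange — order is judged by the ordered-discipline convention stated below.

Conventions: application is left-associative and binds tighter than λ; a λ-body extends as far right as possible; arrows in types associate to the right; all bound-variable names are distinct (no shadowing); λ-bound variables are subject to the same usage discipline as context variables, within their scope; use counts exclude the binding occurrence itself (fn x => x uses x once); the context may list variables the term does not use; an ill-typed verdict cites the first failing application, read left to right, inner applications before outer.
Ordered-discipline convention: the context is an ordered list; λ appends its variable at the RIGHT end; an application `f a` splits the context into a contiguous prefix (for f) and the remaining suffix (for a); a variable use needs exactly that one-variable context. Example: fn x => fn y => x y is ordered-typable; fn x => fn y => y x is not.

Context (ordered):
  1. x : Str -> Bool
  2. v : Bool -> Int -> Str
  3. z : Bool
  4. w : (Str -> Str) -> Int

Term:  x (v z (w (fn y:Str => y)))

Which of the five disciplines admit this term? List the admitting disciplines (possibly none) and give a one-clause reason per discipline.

admitted in: ordered, linear, affine, relevant, unrestricted
counts: x: 1×; v: 1×; z: 1×; w: 1×; y (bound): 1×
uses in reading order: x, v, z, w, y
typing: well-typed at Bool
ordered: ✓, x, v, z, w, y once each; derivable with no W/C/E
linear: ✓, each of x, v, z, w, y used exactly once
affine: ✓, x, v, z, w, y: no repeats, contraction unneeded
relevant: ✓, none of x, v, z, w, y goes unused
unrestricted: ✓, typability at Bool is all that's needed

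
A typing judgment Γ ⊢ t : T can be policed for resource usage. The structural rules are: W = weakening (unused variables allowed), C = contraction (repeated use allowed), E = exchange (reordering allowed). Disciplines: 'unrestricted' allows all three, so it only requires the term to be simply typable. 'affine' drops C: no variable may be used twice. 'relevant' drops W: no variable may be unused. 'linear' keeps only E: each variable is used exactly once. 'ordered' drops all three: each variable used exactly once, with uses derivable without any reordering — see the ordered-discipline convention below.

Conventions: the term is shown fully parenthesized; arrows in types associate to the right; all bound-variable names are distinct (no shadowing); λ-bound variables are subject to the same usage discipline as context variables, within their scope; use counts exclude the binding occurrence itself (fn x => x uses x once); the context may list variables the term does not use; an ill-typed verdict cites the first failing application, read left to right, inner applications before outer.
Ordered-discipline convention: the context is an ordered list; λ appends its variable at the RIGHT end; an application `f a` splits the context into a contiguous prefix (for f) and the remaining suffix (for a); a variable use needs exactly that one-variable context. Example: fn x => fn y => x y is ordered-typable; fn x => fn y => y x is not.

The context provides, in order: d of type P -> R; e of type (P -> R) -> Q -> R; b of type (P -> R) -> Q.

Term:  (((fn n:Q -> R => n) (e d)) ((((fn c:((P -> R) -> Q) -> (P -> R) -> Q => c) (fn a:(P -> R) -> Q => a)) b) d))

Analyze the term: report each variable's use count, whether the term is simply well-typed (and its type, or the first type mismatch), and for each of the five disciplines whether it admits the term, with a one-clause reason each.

variable uses: d: 2, e: 1, b: 1, n (λ-bound): 1, c (λ-bound): 1, a (λ-bound): 1
order of uses: n, e, d, c, a, b, d
typing: the term checks, with type R
ordered: ✗, uses contraction: d ×2
linear: ✗, uses contraction: d ×2
affine: ✗, uses contraction: d ×2
relevant: ✓, none of d, e, b, n, c, a goes unused
unrestricted: ✓, type-checks (R) and nothing is barred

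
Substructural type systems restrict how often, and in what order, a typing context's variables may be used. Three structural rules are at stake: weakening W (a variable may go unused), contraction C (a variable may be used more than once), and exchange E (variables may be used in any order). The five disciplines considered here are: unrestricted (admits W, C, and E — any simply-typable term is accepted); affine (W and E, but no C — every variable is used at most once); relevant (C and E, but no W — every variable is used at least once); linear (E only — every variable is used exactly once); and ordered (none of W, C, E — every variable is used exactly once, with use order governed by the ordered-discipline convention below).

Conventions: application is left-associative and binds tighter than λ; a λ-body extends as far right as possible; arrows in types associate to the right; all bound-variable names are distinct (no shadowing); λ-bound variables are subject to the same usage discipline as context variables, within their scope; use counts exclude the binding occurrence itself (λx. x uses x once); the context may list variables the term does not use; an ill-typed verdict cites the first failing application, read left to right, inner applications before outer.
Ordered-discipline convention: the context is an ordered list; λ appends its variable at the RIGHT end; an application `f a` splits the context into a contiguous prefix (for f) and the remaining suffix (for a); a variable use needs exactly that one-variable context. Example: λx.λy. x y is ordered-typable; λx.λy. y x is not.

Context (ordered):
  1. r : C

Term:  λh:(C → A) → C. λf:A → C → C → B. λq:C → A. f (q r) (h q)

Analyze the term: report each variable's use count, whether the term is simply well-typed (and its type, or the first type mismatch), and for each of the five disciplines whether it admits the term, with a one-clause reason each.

usage: r: 1; h [bound]: 1; f [bound]: 1; q [bound]: 2
use order (left to right): f, q, r, h, q
typing: well-typed — term : ((C → A) → C) → (A → C → C → B) → (C → A) → C → B
ordered: ✗, uses contraction: q ×2
linear: ✗, uses contraction: q ×2
affine: ✗, uses contraction: q ×2
relevant: ✓, none of r, h, f, q goes unused
unrestricted: ✓, typability at ((C → A) → C) → (A → C → C → B) → (C → A) → C → B is all that's needed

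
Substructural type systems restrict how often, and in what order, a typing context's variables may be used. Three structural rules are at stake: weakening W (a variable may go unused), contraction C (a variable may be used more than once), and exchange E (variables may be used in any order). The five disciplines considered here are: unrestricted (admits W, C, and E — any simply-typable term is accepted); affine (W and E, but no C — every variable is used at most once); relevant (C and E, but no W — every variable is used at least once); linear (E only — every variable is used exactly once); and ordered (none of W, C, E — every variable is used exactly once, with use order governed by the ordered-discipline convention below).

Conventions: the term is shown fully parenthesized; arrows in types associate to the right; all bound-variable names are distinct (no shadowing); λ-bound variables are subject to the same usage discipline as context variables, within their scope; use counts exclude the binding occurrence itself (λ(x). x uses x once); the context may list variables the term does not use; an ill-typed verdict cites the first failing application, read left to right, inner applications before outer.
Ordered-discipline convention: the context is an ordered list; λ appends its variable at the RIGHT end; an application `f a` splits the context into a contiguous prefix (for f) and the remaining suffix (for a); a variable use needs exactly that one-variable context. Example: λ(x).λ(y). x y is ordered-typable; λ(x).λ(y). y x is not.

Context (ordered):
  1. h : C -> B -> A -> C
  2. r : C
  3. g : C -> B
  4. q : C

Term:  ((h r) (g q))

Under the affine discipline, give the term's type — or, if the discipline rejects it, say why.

term : A -> C
counts: h ×1, r ×1, g ×1, q ×1
uses in reading order: h, r, g, q
typing: ✓ — A -> C
all disciplines: ordered ✓ | linear ✓ | affine ✓ | relevant ✓ | unrestricted ✓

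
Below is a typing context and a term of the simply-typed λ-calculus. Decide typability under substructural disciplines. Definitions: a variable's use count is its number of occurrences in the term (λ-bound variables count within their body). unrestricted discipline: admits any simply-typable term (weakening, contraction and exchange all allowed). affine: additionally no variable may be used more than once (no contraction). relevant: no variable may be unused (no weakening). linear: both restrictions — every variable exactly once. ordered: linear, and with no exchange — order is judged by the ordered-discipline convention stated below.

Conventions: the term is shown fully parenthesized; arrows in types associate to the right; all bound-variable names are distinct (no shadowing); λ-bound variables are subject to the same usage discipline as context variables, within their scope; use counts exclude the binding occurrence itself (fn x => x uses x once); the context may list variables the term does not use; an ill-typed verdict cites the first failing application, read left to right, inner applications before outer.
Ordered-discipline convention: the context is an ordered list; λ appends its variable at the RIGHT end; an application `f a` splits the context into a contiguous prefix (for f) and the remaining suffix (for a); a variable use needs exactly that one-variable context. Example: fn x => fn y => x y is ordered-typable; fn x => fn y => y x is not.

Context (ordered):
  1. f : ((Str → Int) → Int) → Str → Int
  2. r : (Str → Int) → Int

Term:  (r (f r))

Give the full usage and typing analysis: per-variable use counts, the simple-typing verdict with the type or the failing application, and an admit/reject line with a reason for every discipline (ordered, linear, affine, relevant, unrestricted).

use counts: f=1, r=2
use order (left to right): r, f, r
typing: the term checks, with type Int
ordered: ✗, uses contraction: r ×2
linear: ✗, uses contraction: r ×2
affine: ✗, uses contraction: r ×2
relevant: ✓, none of f, r goes unused
unrestricted: ✓, simply typable at Int; W, C, E all held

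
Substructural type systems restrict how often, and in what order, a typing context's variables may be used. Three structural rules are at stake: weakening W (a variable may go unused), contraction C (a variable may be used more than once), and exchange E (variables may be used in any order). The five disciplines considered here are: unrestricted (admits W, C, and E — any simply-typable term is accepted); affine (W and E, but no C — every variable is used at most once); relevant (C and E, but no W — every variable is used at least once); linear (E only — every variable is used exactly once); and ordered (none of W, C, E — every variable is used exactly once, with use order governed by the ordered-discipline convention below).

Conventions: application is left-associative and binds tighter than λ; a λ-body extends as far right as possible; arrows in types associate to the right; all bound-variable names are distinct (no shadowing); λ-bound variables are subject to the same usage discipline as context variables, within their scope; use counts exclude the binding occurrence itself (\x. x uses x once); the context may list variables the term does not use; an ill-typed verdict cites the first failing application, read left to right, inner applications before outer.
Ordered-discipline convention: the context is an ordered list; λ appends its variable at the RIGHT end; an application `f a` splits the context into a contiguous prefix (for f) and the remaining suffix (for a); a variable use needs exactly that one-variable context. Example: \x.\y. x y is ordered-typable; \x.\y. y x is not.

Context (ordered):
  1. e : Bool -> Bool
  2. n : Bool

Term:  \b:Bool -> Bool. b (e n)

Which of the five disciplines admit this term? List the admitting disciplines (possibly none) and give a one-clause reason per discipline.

admitting disciplines: linear, affine, relevant, unrestricted
variable uses: e ×1; n ×1; b [bound] ×1
use order (left to right): b, e, n
typing: the term checks, with type (Bool -> Bool) -> Bool
ordered: ✗ — no contiguous prefix/suffix split fits b, e, n
linear: ✓ — each of e, n, b used exactly once
affine: ✓ — none of e, n, b used more than once
relevant: ✓ — every one of e, n, b appears
unrestricted: ✓ — simply typable at (Bool -> Bool) -> Bool; W, C, E all held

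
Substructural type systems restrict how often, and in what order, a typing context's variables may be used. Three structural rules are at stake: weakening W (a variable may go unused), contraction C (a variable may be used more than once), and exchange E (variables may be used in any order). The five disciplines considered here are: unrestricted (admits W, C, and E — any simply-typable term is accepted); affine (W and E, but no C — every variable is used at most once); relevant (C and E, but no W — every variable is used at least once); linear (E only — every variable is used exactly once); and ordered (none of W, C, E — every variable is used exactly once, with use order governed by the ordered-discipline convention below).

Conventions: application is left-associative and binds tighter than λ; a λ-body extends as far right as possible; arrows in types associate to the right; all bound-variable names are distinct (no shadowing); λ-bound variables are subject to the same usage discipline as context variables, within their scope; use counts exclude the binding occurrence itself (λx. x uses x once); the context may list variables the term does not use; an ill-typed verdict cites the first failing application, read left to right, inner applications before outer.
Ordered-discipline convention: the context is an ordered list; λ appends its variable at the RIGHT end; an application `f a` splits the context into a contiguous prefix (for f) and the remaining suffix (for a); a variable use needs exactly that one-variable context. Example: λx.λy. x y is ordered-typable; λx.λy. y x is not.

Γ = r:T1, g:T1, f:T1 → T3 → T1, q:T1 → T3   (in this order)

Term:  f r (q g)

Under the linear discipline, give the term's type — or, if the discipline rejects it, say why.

term : T1
usage: r: 1×; g: 1×; f: 1×; q: 1×
use order (left to right): f, r, q, g
typing: well-typed at T1
all disciplines: ordered ✗, linear ✓, affine ✓, relevant ✓, unrestricted ✓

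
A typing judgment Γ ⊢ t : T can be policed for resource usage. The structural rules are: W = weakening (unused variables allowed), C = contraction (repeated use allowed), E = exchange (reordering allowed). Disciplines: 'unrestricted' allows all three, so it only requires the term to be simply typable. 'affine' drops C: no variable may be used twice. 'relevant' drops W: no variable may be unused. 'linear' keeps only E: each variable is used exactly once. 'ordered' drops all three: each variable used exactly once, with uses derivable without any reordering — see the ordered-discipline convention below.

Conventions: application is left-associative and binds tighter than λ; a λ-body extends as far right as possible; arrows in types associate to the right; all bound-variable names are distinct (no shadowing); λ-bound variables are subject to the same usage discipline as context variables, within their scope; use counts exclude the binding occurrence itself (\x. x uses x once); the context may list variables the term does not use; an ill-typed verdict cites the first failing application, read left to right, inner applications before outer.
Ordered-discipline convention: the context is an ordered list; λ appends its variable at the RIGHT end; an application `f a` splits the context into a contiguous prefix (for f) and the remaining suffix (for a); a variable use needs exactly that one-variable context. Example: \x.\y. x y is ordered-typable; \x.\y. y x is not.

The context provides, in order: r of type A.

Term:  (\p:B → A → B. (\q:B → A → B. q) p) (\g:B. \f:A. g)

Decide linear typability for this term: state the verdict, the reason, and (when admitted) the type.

no — needs weakening: r, f unused
use counts: r ×0; p (bound) ×1; q (bound) ×1; g (bound) ×1; f (bound) ×0
order of uses: q, p, g
typing: well-typed — term : B → A → B
per-discipline verdicts: ordered ✗ · linear ✗ · affine ✓ · relevant ✗ · unrestricted ✓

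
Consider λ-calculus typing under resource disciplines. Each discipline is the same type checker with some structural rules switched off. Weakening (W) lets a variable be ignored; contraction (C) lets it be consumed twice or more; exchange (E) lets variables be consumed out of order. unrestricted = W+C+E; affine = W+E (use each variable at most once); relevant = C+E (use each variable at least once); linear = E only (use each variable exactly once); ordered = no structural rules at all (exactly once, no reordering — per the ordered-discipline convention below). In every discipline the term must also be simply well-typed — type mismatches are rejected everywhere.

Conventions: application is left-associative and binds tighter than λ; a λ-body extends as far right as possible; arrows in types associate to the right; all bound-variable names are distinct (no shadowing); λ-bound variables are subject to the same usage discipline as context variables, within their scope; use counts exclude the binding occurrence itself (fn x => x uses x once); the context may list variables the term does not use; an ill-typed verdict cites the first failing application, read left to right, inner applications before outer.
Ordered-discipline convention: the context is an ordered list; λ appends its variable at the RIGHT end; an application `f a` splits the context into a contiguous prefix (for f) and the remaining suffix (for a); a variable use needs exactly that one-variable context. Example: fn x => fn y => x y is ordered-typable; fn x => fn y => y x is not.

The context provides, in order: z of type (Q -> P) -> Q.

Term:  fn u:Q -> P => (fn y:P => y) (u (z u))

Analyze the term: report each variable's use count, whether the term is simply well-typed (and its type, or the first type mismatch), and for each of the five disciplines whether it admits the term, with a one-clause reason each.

usage: z=1; u (λ-bound)=2; y (λ-bound)=1
left-to-right use order: y, u, z, u
typing: well-typed at (Q -> P) -> P
ordered: ✗ — needs contraction — u ×2
linear: ✗ — needs contraction — u ×2
affine: ✗ — needs contraction — u ×2
relevant: ✓ — every one of z, u, y appears
unrestricted: ✓ — well-typed at (Q -> P) -> P; no restrictions here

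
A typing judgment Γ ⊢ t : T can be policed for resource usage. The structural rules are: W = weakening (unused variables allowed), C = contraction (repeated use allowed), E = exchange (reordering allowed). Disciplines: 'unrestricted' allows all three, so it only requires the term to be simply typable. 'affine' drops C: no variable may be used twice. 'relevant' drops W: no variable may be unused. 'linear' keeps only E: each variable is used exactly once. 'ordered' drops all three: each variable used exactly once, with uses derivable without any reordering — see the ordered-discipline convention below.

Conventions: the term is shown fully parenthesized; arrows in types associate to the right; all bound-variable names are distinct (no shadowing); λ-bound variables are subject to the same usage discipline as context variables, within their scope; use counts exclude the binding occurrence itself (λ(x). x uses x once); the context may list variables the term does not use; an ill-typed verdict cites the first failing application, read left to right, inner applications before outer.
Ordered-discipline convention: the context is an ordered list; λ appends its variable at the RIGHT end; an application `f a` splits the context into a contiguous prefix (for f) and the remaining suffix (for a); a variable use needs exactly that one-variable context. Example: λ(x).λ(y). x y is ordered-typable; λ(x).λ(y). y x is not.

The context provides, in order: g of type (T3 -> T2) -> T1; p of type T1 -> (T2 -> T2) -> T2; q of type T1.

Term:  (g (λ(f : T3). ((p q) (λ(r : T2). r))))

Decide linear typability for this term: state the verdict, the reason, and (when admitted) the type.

no — needs weakening: f unused
use counts: g: 1; p: 1; q: 1; f [bound]: 0; r [bound]: 1
uses in reading order: g, p, q, r
typing: well-typed — term : T1
per-discipline verdicts: ordered ✗ | linear ✗ | affine ✓ | relevant ✗ | unrestricted ✓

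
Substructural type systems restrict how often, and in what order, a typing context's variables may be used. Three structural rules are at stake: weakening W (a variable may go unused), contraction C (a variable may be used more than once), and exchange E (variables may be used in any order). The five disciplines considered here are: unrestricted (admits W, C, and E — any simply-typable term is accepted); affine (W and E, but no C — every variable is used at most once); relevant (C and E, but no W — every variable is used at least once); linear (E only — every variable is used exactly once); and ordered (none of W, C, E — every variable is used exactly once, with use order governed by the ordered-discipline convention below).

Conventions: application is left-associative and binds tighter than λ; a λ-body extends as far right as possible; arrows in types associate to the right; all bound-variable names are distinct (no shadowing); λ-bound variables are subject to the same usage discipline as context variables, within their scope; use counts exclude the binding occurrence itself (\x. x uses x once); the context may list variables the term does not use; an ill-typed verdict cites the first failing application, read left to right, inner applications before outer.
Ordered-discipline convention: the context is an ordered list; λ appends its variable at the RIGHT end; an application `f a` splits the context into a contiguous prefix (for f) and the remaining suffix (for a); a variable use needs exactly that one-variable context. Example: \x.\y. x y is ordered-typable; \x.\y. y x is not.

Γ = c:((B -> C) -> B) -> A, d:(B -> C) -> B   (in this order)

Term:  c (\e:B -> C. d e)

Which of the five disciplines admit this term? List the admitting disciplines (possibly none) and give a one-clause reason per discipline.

accepted by: ordered, linear, affine, relevant, unrestricted
variable uses: c=1, d=1, e (λ-bound)=1
left-to-right use order: c, d, e
typing: well-typed — term : A
ordered: ✓, c, d, e once each; derivable with no W/C/E
linear: ✓, c, d, e: one use apiece
affine: ✓, none of c, d, e used more than once
relevant: ✓, none of c, d, e goes unused
unrestricted: ✓, simply typable at A; W, C, E all held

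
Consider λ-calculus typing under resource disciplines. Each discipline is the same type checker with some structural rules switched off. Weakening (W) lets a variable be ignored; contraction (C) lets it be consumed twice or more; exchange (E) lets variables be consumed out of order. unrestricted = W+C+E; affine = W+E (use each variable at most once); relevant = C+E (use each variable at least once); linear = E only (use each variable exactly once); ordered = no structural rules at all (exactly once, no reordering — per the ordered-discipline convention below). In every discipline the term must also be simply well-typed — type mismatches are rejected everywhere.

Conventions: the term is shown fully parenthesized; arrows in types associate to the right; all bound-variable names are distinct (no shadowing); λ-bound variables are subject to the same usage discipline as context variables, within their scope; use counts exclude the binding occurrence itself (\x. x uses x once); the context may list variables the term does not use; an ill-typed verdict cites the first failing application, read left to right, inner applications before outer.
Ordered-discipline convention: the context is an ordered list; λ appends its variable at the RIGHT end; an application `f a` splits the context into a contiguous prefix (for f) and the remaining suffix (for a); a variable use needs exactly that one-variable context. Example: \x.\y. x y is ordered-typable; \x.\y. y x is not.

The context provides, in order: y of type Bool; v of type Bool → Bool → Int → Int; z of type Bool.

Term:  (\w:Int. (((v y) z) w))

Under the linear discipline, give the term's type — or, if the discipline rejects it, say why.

term : Int → Int
variable uses: y: 1, v: 1, z: 1, w (bound): 1
use order (left to right): v, y, z, w
typing: the term checks, with type Int → Int
per-discipline verdicts: ordered ✗, linear ✓, affine ✓, relevant ✓, unrestricted ✓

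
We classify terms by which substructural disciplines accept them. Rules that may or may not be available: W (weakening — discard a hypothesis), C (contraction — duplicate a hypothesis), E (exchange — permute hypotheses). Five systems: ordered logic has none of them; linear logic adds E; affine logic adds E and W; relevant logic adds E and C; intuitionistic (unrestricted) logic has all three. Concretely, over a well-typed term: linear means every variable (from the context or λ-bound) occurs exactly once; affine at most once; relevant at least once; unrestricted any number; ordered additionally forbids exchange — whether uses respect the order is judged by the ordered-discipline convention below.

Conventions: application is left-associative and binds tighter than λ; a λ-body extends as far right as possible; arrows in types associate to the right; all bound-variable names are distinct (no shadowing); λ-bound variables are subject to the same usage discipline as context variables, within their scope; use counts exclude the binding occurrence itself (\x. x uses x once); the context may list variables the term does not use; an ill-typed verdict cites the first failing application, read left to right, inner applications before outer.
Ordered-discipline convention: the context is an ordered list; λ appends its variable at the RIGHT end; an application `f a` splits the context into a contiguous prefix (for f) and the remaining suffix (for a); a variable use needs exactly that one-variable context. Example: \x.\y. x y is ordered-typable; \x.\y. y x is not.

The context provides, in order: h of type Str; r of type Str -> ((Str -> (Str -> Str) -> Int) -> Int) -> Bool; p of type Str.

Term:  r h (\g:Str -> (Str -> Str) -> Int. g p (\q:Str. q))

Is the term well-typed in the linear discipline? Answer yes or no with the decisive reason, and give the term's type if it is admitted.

yes — exactly-once usage across h, r, p, g, q; term : Bool
usage: h ×1; r ×1; p ×1; g [bound] ×1; q [bound] ×1
left-to-right use order: r, h, g, p, q
typing: well-typed at Bool
across the five disciplines: ordered ✗ · linear ✓ · affine ✓ · relevant ✓ · unrestricted ✓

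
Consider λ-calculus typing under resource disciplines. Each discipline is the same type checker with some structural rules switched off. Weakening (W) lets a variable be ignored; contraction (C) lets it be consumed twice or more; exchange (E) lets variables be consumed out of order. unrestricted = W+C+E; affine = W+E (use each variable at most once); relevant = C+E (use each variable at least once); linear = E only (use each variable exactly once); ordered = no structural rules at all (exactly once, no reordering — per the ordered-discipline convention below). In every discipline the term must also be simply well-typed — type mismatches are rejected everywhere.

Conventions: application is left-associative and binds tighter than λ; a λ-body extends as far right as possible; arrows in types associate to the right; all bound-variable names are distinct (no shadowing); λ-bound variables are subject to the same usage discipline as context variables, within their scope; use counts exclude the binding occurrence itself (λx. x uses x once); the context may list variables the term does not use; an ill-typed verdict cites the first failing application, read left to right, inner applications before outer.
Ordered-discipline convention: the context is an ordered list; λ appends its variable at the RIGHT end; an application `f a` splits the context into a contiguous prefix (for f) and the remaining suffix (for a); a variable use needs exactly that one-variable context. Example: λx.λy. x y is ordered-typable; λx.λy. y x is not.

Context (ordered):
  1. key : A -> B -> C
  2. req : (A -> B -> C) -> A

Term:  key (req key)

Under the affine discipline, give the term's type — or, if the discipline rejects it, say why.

not well-typed under affine — repeated use of key ×2
counts: key ×2; req ×1
use order (left to right): key, req, key
typing: well-typed — term : B -> C
summary: ordered ✗ · linear ✗ · affine ✗ · relevant ✓ · unrestricted ✓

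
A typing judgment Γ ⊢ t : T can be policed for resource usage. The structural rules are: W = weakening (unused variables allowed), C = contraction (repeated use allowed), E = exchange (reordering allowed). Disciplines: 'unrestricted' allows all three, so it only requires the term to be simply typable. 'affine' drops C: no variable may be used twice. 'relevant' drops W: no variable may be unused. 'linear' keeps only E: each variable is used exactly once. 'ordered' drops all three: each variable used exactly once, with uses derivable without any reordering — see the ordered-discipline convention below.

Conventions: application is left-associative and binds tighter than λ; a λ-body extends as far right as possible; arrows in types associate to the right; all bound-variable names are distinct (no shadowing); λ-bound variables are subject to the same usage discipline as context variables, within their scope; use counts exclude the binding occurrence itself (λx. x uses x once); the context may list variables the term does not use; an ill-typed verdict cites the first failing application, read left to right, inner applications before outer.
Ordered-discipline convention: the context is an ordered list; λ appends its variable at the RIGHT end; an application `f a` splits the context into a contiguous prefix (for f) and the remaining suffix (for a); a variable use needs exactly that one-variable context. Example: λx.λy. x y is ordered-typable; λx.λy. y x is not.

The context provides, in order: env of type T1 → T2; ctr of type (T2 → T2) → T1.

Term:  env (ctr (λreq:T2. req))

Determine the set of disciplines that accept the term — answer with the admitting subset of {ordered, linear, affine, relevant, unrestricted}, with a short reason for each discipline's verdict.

accepted by: ordered, linear, affine, relevant, unrestricted
usage: env: 1, ctr: 1, req [bound]: 1
left-to-right use order: env, ctr, req
typing: the term checks, with type T2
ordered: ✓, single-use (env, ctr, req), ordered derivation ok
linear: ✓, single use per variable (env, ctr, req)
affine: ✓, env, ctr, req: no repeats, contraction unneeded
relevant: ✓, every one of env, ctr, req appears
unrestricted: ✓, type-checks (T2) and nothing is barred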